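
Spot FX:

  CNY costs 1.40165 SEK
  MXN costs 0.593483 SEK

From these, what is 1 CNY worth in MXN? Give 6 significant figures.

CNY/MXN = 2.36174

1 CNY × 1.40165 = 1.40165 SEK
1.40165 SEK ÷ 0.593483 = 2.36174 MXN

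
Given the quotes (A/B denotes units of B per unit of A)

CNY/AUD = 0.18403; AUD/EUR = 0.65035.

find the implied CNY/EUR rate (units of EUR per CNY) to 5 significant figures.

1 CNY × 0.18403 = 0.18403 AUD
0.18403 AUD × 0.65035 = 0.119684 EUR

CNY/EUR = 0.11968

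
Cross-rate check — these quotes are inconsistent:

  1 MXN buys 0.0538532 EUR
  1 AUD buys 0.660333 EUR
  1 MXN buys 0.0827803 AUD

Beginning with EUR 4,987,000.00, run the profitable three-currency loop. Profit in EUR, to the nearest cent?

Profitable loop is EUR → MXN → AUD → EUR:
EUR 4,987,000.00 ÷ 0.0538532 = MXN 92,603,596.44
MXN 92,603,596.44 × 0.0827803 = AUD 7,665,753.49
AUD 7,665,753.49 × 0.660333 = EUR 5,061,950.00
Profit = EUR 5,061,950.00 − EUR 4,987,000.00

Profit: EUR 74,950.00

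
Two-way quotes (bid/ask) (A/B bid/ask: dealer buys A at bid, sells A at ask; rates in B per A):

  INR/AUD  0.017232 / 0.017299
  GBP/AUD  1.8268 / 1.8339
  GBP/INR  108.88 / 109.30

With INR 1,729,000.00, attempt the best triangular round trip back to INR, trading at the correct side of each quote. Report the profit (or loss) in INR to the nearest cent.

Best loop INR → AUD → GBP → INR:
INR 1,729,000.00 × 0.017232 (sell INR at bid) = AUD 29,794.13
AUD 29,794.13 ÷ 1.8339 (buy GBP at ask) = GBP 16,246.32
GBP 16,246.32 × 108.88 (sell GBP at bid) = INR 1,768,899.43

Net profit: INR 39,899.43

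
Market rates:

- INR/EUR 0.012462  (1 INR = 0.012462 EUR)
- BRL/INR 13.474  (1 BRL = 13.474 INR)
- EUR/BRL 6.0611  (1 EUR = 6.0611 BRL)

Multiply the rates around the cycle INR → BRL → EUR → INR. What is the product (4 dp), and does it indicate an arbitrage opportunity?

Around INR → BRL → EUR → INR: 1 ÷ 13.474 ÷ 6.0611 ÷ 0.012462 = 0.982572
Product < 1; profitable direction is INR → EUR → BRL → INR.

0.9826 (arbitrage exists)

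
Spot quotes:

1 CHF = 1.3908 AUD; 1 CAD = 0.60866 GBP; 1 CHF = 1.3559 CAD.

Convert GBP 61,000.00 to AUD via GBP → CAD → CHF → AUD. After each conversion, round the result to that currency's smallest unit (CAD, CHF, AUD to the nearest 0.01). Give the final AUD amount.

GBP 61,000.00 ÷ 0.60866 = CAD 100,220.16
CAD 100,220.16 ÷ 1.3559 = CHF 73,914.12
CHF 73,914.12 × 1.3908 = AUD 102,799.76

AUD 102,799.76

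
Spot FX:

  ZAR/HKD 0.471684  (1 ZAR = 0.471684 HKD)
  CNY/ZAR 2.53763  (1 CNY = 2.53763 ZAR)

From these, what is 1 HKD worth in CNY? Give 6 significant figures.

1 HKD ÷ 0.471684 = 2.12006 ZAR
2.12006 ZAR ÷ 2.53763 = 0.83545 CNY

HKD/CNY = 0.835450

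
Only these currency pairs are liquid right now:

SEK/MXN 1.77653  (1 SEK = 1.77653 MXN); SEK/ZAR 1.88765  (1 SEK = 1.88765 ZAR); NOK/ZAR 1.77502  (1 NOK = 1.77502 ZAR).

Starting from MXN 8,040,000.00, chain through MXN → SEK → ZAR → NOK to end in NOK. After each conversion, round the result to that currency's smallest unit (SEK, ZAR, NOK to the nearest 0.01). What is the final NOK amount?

NOK 4,812,843.33

MXN 8,040,000.00 ÷ 1.77653 = SEK 4,525,676.46
SEK 4,525,676.46 × 1.88765 = ZAR 8,542,893.17
ZAR 8,542,893.17 ÷ 1.77502 = NOK 4,812,843.33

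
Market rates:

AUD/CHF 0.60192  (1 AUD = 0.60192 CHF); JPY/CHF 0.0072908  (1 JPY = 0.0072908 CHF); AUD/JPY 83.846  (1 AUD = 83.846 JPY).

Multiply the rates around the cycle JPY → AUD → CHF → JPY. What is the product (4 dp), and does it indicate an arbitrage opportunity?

Around JPY → AUD → CHF → JPY: 1 ÷ 83.846 × 0.60192 ÷ 0.0072908 = 0.984649
Product < 1; profitable direction is JPY → CHF → AUD → JPY.

0.9846 (arbitrage exists)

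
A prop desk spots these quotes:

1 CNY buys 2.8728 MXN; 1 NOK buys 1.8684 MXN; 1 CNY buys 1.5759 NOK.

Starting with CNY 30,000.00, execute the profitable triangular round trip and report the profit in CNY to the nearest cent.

Profitable loop is CNY → NOK → MXN → CNY:
CNY 30,000.00 × 1.5759 = NOK 47,277.00
NOK 47,277.00 × 1.8684 = MXN 88,332.35
MXN 88,332.35 ÷ 2.8728 = CNY 30,747.82
Profit = CNY 30,747.82 − CNY 30,000.00

Profit: CNY 747.82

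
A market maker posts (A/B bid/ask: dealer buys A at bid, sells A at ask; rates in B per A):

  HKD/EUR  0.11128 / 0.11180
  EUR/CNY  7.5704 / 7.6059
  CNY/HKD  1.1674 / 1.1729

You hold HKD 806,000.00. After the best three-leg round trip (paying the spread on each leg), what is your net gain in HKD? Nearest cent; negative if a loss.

Net profit: HKD 2,130.77

Best loop HKD → CNY → EUR → HKD:
HKD 806,000.00 ÷ 1.1729 (buy CNY at ask) = CNY 687,185.61
CNY 687,185.61 ÷ 7.6059 (buy EUR at ask) = EUR 90,349.02
EUR 90,349.02 ÷ 0.11180 (buy HKD at ask) = HKD 808,130.77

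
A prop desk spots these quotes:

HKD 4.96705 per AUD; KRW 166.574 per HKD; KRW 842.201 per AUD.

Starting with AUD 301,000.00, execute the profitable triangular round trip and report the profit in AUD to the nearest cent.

Profitable loop is AUD → KRW → HKD → AUD:
AUD 301,000.00 × 842.201 = KRW 253,502,501
KRW 253,502,501 ÷ 166.574 = HKD 1,521,861.16
HKD 1,521,861.16 ÷ 4.96705 = AUD 306,391.35
Profit = AUD 306,391.35 − AUD 301,000.00

Profit: AUD 5,391.35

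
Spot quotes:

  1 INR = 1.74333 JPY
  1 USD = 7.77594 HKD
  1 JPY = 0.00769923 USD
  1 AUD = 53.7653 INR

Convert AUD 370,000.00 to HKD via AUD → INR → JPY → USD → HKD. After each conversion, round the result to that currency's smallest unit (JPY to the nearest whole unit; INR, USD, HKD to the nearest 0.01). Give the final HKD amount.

HKD 2,076,268.82

AUD 370,000.00 × 53.7653 = INR 19,893,161.00
INR 19,893,161.00 × 1.74333 = JPY 34,680,344
JPY 34,680,344 × 0.00769923 = USD 267,011.94
USD 267,011.94 × 7.77594 = HKD 2,076,268.82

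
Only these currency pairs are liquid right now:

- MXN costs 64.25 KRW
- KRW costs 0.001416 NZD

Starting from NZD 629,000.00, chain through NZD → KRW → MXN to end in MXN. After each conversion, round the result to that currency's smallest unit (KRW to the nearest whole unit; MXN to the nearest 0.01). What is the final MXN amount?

NZD 629,000.00 ÷ 0.001416 = KRW 444,209,040
KRW 444,209,040 ÷ 64.25 = MXN 6,913,759.38

MXN 6,913,759.38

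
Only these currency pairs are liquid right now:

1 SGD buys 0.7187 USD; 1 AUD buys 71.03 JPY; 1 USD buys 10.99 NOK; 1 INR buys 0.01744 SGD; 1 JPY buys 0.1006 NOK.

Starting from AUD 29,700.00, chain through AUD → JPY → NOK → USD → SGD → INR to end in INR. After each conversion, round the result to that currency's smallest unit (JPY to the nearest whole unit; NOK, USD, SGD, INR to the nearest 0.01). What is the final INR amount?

AUD 29,700.00 × 71.03 = JPY 2,109,591
JPY 2,109,591 × 0.1006 = NOK 212,224.85
NOK 212,224.85 ÷ 10.99 = USD 19,310.72
USD 19,310.72 ÷ 0.7187 = SGD 26,868.96
SGD 26,868.96 ÷ 0.01744 = INR 1,540,651.38

INR 1,540,651.38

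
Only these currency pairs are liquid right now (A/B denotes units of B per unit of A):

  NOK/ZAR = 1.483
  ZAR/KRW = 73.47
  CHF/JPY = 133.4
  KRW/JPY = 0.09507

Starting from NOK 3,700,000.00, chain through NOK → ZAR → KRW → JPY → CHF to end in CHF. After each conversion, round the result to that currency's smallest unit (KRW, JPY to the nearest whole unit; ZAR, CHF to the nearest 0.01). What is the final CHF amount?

CHF 287,303.28

NOK 3,700,000.00 × 1.483 = ZAR 5,487,100.00
ZAR 5,487,100.00 × 73.47 = KRW 403,137,237
KRW 403,137,237 × 0.09507 = JPY 38,326,257
JPY 38,326,257 ÷ 133.4 = CHF 287,303.28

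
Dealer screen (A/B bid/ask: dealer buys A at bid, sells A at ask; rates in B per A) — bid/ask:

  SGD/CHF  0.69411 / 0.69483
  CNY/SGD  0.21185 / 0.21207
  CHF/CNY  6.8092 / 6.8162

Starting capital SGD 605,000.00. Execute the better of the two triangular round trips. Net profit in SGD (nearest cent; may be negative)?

Best loop SGD → CHF → CNY → SGD:
SGD 605,000.00 × 0.69411 (sell SGD at bid) = CHF 419,936.55
CHF 419,936.55 × 6.8092 (sell CHF at bid) = CNY 2,859,431.96
CNY 2,859,431.96 × 0.21185 (sell CNY at bid) = SGD 605,770.66

Net profit: SGD 770.66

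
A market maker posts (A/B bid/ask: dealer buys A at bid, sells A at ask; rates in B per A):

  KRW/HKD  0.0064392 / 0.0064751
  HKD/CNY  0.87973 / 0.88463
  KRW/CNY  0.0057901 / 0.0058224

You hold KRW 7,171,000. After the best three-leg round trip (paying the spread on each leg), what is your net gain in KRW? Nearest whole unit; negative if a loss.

Net profit: KRW 77,659

Best loop KRW → CNY → HKD → KRW:
KRW 7,171,000 × 0.0057901 (sell KRW at bid) = CNY 41,520.81
CNY 41,520.81 ÷ 0.88463 (buy HKD at ask) = HKD 46,935.79
HKD 46,935.79 ÷ 0.0064751 (buy KRW at ask) = KRW 7,248,659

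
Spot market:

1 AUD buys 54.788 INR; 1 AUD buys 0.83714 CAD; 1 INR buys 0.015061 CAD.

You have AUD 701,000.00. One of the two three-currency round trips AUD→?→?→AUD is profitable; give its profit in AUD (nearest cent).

Profit: AUD 10,175.61

Profitable loop is AUD → CAD → INR → AUD:
AUD 701,000.00 × 0.83714 = CAD 586,835.14
CAD 586,835.14 ÷ 0.015061 = INR 38,963,889.52
INR 38,963,889.52 ÷ 54.788 = AUD 711,175.61
Profit = AUD 711,175.61 − AUD 701,000.00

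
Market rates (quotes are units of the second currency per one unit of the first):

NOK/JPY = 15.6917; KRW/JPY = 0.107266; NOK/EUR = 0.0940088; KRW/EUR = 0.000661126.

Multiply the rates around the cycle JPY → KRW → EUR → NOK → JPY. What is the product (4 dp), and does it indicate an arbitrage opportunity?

1.0288 (arbitrage exists)

Around JPY → KRW → EUR → NOK → JPY: 1 ÷ 0.107266 × 0.000661126 ÷ 0.0940088 × 15.6917 = 1.028783
Product > 1; profitable direction is JPY → KRW → EUR → NOK → JPY.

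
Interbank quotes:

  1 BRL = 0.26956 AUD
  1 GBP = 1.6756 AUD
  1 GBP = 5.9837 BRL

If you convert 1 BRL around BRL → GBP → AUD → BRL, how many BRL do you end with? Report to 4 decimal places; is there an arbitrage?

1.0388 (arbitrage exists)

Around BRL → GBP → AUD → BRL: 1 ÷ 5.9837 × 1.6756 ÷ 0.26956 = 1.038831
Product > 1; profitable direction is BRL → GBP → AUD → BRL.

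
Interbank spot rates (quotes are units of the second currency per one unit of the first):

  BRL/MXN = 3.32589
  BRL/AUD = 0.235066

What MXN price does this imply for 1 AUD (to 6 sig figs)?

1 AUD ÷ 0.235066 = 4.25412 BRL
4.25412 BRL × 3.32589 = 14.1487 MXN

AUD/MXN = 14.1487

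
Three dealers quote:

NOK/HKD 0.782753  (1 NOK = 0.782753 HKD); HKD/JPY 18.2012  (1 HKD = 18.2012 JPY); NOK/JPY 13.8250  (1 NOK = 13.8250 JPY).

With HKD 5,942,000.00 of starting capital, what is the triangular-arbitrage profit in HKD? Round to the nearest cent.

Profitable loop is HKD → JPY → NOK → HKD:
HKD 5,942,000.00 × 18.2012 = JPY 108,151,530
JPY 108,151,530 ÷ 13.8250 = NOK 7,822,895.51
NOK 7,822,895.51 × 0.782753 = HKD 6,123,394.93
Profit = HKD 6,123,394.93 − HKD 5,942,000.00

Profit: HKD 181,394.93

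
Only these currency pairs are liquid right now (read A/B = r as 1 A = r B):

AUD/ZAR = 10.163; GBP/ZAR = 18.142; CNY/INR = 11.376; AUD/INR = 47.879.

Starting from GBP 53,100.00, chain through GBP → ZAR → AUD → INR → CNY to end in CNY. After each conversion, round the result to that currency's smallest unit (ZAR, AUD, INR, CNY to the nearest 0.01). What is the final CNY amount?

CNY 398,945.20

GBP 53,100.00 × 18.142 = ZAR 963,340.20
ZAR 963,340.20 ÷ 10.163 = AUD 94,788.96
AUD 94,788.96 × 47.879 = INR 4,538,400.62
INR 4,538,400.62 ÷ 11.376 = CNY 398,945.20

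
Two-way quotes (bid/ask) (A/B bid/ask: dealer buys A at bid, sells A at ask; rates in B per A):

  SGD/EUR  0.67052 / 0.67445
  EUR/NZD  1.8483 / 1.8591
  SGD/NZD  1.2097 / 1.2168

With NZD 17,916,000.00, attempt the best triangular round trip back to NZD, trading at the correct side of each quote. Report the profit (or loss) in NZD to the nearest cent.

Best loop NZD → SGD → EUR → NZD:
NZD 17,916,000.00 ÷ 1.2168 (buy SGD at ask) = SGD 14,723,865.88
SGD 14,723,865.88 × 0.67052 (sell SGD at bid) = EUR 9,872,646.55
EUR 9,872,646.55 × 1.8483 (sell EUR at bid) = NZD 18,247,612.62

Net profit: NZD 331,612.62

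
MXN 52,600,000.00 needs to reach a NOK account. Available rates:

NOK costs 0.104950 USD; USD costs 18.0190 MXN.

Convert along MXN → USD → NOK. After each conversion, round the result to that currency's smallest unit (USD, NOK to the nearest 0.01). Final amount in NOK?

NOK 27,814,587.04

MXN 52,600,000.00 ÷ 18.0190 = USD 2,919,140.91
USD 2,919,140.91 ÷ 0.104950 = NOK 27,814,587.04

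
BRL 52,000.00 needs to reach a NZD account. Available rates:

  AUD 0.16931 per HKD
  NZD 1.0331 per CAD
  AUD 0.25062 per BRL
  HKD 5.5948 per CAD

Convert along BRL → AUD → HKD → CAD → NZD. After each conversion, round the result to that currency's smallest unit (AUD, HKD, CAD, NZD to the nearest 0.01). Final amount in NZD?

BRL 52,000.00 × 0.25062 = AUD 13,032.24
AUD 13,032.24 ÷ 0.16931 = HKD 76,972.65
HKD 76,972.65 ÷ 5.5948 = CAD 13,757.89
CAD 13,757.89 × 1.0331 = NZD 14,213.28

NZD 14,213.28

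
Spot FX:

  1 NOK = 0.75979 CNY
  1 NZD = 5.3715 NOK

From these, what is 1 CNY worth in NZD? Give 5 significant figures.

CNY/NZD = 0.24503

1 CNY ÷ 0.75979 = 1.31615 NOK
1.31615 NOK ÷ 5.3715 = 0.245025 NZD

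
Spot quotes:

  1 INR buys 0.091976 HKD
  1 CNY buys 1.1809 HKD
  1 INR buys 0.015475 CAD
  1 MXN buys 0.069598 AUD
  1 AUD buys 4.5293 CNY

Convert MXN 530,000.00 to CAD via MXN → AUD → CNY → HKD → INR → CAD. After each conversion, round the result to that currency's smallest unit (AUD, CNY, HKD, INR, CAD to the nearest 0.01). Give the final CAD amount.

MXN 530,000.00 × 0.069598 = AUD 36,886.94
AUD 36,886.94 × 4.5293 = CNY 167,072.02
CNY 167,072.02 × 1.1809 = HKD 197,295.35
HKD 197,295.35 ÷ 0.091976 = INR 2,145,074.26
INR 2,145,074.26 × 0.015475 = CAD 33,195.02

CAD 33,195.02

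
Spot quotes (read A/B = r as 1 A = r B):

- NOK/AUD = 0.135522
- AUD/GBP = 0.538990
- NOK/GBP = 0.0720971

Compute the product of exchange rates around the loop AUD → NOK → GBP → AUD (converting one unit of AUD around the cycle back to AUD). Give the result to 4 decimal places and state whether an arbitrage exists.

0.9870 (arbitrage exists)

Around AUD → NOK → GBP → AUD: 1 ÷ 0.135522 × 0.0720971 ÷ 0.538990 = 0.987023
Product < 1; profitable direction is AUD → GBP → NOK → AUD.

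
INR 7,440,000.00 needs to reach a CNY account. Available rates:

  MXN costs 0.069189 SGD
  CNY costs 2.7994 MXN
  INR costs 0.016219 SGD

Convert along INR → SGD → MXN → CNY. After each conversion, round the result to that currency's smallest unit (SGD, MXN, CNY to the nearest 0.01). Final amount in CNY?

CNY 623,009.97

INR 7,440,000.00 × 0.016219 = SGD 120,669.36
SGD 120,669.36 ÷ 0.069189 = MXN 1,744,054.11
MXN 1,744,054.11 ÷ 2.7994 = CNY 623,009.97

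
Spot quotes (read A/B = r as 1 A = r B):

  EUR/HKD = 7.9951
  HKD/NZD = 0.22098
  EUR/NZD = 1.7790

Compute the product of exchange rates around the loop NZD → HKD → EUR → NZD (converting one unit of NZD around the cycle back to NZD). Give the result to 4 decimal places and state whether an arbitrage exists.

Around NZD → HKD → EUR → NZD: 1 ÷ 0.22098 ÷ 7.9951 × 1.7790 = 1.006930
Product > 1; profitable direction is NZD → HKD → EUR → NZD.

1.0069 (arbitrage exists)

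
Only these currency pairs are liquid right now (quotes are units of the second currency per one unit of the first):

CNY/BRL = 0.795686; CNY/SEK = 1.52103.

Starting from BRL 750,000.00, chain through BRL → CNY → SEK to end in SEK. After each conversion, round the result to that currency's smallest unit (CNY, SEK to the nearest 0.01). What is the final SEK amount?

SEK 1,433,696.84

BRL 750,000.00 ÷ 0.795686 = CNY 942,582.88
CNY 942,582.88 × 1.52103 = SEK 1,433,696.84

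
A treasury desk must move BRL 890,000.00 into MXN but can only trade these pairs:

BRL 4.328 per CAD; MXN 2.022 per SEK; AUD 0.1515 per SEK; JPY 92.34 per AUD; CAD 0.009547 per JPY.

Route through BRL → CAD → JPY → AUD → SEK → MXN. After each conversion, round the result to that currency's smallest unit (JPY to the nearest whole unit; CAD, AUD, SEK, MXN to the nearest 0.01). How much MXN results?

MXN 3,113,253.52

BRL 890,000.00 ÷ 4.328 = CAD 205,637.71
CAD 205,637.71 ÷ 0.009547 = JPY 21,539,511
JPY 21,539,511 ÷ 92.34 = AUD 233,263.06
AUD 233,263.06 ÷ 0.1515 = SEK 1,539,690.17
SEK 1,539,690.17 × 2.022 = MXN 3,113,253.52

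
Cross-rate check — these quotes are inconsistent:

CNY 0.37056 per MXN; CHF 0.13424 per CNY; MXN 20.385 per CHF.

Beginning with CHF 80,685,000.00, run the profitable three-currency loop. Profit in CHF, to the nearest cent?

Profitable loop is CHF → MXN → CNY → CHF:
CHF 80,685,000.00 × 20.385 = MXN 1,644,763,725.00
MXN 1,644,763,725.00 × 0.37056 = CNY 609,483,645.94
CNY 609,483,645.94 × 0.13424 = CHF 81,817,084.63
Profit = CHF 81,817,084.63 − CHF 80,685,000.00

Profit: CHF 1,132,084.63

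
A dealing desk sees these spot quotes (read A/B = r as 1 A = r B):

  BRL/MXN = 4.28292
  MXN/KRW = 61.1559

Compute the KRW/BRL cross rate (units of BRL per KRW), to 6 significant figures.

KRW/BRL = 0.00381787

1 KRW ÷ 61.1559 = 0.0163517 MXN
0.0163517 MXN ÷ 4.28292 = 0.00381787 BRL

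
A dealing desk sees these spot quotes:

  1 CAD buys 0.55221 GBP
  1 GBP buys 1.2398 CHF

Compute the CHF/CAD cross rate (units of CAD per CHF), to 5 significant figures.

CHF/CAD = 1.4606

1 CHF ÷ 1.2398 = 0.806582 GBP
0.806582 GBP ÷ 0.55221 = 1.46064 CAD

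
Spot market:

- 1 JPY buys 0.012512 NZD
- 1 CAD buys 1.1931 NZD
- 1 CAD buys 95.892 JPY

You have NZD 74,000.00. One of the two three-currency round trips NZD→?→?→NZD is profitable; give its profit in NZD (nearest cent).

Profit: NZD 415.60

Profitable loop is NZD → CAD → JPY → NZD:
NZD 74,000.00 ÷ 1.1931 = CAD 62,023.30
CAD 62,023.30 × 95.892 = JPY 5,947,538
JPY 5,947,538 × 0.012512 = NZD 74,415.60
Profit = NZD 74,415.60 − NZD 74,000.00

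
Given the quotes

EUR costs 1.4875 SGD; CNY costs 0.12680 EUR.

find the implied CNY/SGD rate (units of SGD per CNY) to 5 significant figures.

1 CNY × 0.12680 = 0.1268 EUR
0.1268 EUR × 1.4875 = 0.188615 SGD

CNY/SGD = 0.18862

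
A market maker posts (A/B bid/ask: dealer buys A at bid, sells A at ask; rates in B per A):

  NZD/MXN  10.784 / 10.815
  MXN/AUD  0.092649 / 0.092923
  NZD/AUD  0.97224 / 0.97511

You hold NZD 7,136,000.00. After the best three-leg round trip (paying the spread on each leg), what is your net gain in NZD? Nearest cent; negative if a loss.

Best loop NZD → MXN → AUD → NZD:
NZD 7,136,000.00 × 10.784 (sell NZD at bid) = MXN 76,954,624.00
MXN 76,954,624.00 × 0.092649 (sell MXN at bid) = AUD 7,129,768.96
AUD 7,129,768.96 ÷ 0.97511 (buy NZD at ask) = NZD 7,311,758.63

Net profit: NZD 175,758.63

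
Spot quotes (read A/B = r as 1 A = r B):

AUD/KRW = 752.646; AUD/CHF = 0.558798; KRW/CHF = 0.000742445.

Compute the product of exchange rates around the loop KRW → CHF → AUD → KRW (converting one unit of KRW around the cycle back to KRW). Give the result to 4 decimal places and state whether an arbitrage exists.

1.0000 (no arbitrage)

Around KRW → CHF → AUD → KRW: 1 × 0.000742445 ÷ 0.558798 × 752.646 = 1.000000
Product ≈ 1 (deviation 0.000%, within rounding noise).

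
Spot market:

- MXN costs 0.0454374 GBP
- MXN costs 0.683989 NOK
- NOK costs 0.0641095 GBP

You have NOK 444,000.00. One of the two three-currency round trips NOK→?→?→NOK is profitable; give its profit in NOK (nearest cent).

Profit: NOK 16,071.08

Profitable loop is NOK → MXN → GBP → NOK:
NOK 444,000.00 ÷ 0.683989 = MXN 649,133.25
MXN 649,133.25 × 0.0454374 = GBP 29,494.93
GBP 29,494.93 ÷ 0.0641095 = NOK 460,071.08
Profit = NOK 460,071.08 − NOK 444,000.00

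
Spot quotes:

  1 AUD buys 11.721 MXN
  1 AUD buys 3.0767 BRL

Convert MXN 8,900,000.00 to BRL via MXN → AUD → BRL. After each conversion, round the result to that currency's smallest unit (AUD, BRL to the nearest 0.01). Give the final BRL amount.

MXN 8,900,000.00 ÷ 11.721 = AUD 759,320.88
AUD 759,320.88 × 3.0767 = BRL 2,336,202.55

BRL 2,336,202.55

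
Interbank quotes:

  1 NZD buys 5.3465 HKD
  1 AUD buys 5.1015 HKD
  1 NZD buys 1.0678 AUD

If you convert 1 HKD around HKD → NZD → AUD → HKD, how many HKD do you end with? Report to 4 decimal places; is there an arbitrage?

1.0189 (arbitrage exists)

Around HKD → NZD → AUD → HKD: 1 ÷ 5.3465 × 1.0678 × 5.1015 = 1.018869
Product > 1; profitable direction is HKD → NZD → AUD → HKD.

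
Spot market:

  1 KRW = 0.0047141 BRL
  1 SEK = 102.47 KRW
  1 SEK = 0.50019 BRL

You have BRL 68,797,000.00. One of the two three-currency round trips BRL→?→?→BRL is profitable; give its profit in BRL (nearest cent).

Profitable loop is BRL → KRW → SEK → BRL:
BRL 68,797,000.00 ÷ 0.0047141 = KRW 14,593,877,941
KRW 14,593,877,941 ÷ 102.47 = SEK 142,420,981.17
SEK 142,420,981.17 × 0.50019 = BRL 71,237,550.57
Profit = BRL 71,237,550.57 − BRL 68,797,000.00

Profit: BRL 2,440,550.57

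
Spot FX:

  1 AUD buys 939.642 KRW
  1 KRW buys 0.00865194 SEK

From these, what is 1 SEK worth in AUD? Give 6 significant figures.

SEK/AUD = 0.123005

1 SEK ÷ 0.00865194 = 115.581 KRW
115.581 KRW ÷ 939.642 = 0.123005 AUD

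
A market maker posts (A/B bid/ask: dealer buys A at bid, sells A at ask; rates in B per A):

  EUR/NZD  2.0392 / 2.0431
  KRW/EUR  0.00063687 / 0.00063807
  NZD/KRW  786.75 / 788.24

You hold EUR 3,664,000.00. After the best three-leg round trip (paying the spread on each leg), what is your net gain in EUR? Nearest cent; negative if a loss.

Best loop EUR → NZD → KRW → EUR:
EUR 3,664,000.00 × 2.0392 (sell EUR at bid) = NZD 7,471,628.80
NZD 7,471,628.80 × 786.75 (sell NZD at bid) = KRW 5,878,303,958
KRW 5,878,303,958 × 0.00063687 (sell KRW at bid) = EUR 3,743,715.44

Net profit: EUR 79,715.44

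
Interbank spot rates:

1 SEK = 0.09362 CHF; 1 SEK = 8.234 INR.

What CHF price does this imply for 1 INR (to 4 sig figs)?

INR/CHF = 0.01137

1 INR ÷ 8.234 = 0.121448 SEK
0.121448 SEK × 0.09362 = 0.0113699 CHF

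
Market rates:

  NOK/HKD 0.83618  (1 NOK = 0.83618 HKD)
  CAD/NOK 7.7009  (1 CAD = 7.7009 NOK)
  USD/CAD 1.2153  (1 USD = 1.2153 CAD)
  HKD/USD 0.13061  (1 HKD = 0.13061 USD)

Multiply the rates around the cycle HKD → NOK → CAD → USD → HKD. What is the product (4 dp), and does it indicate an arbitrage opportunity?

Around HKD → NOK → CAD → USD → HKD: 1 ÷ 0.83618 ÷ 7.7009 ÷ 1.2153 ÷ 0.13061 = 0.978360
Product < 1; profitable direction is HKD → USD → CAD → NOK → HKD.

0.9784 (arbitrage exists)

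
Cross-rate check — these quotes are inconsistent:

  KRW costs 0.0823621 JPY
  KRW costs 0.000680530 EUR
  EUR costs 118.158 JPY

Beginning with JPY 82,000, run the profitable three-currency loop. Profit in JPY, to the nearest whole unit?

Profitable loop is JPY → EUR → KRW → JPY:
JPY 82,000 ÷ 118.158 = EUR 693.99
EUR 693.99 ÷ 0.000680530 = KRW 1,019,773
KRW 1,019,773 × 0.0823621 = JPY 83,991
Profit = JPY 83,991 − JPY 82,000

Profit: JPY 1,991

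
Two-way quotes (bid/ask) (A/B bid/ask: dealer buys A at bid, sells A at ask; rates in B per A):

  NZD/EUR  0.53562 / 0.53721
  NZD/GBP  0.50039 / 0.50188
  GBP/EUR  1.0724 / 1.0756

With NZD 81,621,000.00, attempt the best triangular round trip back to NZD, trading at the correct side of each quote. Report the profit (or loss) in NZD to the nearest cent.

Net result: NZD -89,909.66 (no profitable arbitrage after spreads)

Best loop NZD → GBP → EUR → NZD:
NZD 81,621,000.00 × 0.50039 (sell NZD at bid) = GBP 40,842,332.19
GBP 40,842,332.19 × 1.0724 (sell GBP at bid) = EUR 43,799,317.04
EUR 43,799,317.04 ÷ 0.53721 (buy NZD at ask) = NZD 81,531,090.34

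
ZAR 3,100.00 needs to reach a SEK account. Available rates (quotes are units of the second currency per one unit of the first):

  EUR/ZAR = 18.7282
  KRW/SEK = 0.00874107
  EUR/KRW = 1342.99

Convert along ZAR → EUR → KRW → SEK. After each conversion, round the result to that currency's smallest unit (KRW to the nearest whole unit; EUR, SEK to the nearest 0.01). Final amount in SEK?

SEK 1,943.18

ZAR 3,100.00 ÷ 18.7282 = EUR 165.53
EUR 165.53 × 1342.99 = KRW 222,305
KRW 222,305 × 0.00874107 = SEK 1,943.18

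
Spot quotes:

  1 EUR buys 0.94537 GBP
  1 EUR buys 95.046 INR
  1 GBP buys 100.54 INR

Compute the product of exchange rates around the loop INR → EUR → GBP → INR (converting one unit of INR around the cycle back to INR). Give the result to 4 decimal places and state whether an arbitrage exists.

1.0000 (no arbitrage)

Around INR → EUR → GBP → INR: 1 ÷ 95.046 × 0.94537 × 100.54 = 1.000016
Product ≈ 1 (deviation 0.002%, within rounding noise).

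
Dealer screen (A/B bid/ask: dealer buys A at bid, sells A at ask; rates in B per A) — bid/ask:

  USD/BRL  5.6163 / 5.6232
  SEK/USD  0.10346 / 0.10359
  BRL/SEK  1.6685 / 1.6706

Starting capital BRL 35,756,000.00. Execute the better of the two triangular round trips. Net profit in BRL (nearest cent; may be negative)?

Net profit: BRL 987,040.22

Best loop BRL → USD → SEK → BRL:
BRL 35,756,000.00 ÷ 5.6232 (buy USD at ask) = USD 6,358,656.99
USD 6,358,656.99 ÷ 0.10359 (buy SEK at ask) = SEK 61,382,922.99
SEK 61,382,922.99 ÷ 1.6706 (buy BRL at ask) = BRL 36,743,040.22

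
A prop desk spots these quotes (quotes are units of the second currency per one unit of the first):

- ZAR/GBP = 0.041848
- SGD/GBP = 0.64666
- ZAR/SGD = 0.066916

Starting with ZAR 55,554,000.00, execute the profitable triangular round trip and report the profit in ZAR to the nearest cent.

Profitable loop is ZAR → SGD → GBP → ZAR:
ZAR 55,554,000.00 × 0.066916 = SGD 3,717,451.46
SGD 3,717,451.46 × 0.64666 = GBP 2,403,927.16
GBP 2,403,927.16 ÷ 0.041848 = ZAR 57,444,254.53
Profit = ZAR 57,444,254.53 − ZAR 55,554,000.00

Profit: ZAR 1,890,254.53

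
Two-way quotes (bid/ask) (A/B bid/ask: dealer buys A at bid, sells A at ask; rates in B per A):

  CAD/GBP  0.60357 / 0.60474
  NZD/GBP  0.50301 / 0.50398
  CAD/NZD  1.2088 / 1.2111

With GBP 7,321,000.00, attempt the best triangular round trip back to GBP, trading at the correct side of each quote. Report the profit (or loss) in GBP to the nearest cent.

Best loop GBP → CAD → NZD → GBP:
GBP 7,321,000.00 ÷ 0.60474 (buy CAD at ask) = CAD 12,106,029.04
CAD 12,106,029.04 × 1.2088 (sell CAD at bid) = NZD 14,633,767.90
NZD 14,633,767.90 × 0.50301 (sell NZD at bid) = GBP 7,360,931.59

Net profit: GBP 39,931.59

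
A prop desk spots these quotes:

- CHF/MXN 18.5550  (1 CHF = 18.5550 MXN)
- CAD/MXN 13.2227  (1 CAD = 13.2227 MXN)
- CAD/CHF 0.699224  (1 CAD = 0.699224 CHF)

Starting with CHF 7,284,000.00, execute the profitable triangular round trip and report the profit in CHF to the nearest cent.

Profitable loop is CHF → CAD → MXN → CHF:
CHF 7,284,000.00 ÷ 0.699224 = CAD 10,417,262.57
CAD 10,417,262.57 × 13.2227 = MXN 137,744,337.72
MXN 137,744,337.72 ÷ 18.5550 = CHF 7,423,569.80
Profit = CHF 7,423,569.80 − CHF 7,284,000.00

Profit: CHF 139,569.80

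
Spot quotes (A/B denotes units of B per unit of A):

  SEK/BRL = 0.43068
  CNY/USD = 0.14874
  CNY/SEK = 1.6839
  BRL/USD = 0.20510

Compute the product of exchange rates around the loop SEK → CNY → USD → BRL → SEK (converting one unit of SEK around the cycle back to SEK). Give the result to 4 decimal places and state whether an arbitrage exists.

Around SEK → CNY → USD → BRL → SEK: 1 ÷ 1.6839 × 0.14874 ÷ 0.20510 ÷ 0.43068 = 0.999980
Product ≈ 1 (deviation 0.002%, within rounding noise).

1.0000 (no arbitrage)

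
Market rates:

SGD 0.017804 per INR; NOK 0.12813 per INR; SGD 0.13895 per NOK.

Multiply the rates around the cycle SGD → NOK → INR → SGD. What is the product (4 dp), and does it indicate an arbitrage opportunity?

1.0000 (no arbitrage)

Around SGD → NOK → INR → SGD: 1 ÷ 0.13895 ÷ 0.12813 × 0.017804 = 1.000019
Product ≈ 1 (deviation 0.002%, within rounding noise).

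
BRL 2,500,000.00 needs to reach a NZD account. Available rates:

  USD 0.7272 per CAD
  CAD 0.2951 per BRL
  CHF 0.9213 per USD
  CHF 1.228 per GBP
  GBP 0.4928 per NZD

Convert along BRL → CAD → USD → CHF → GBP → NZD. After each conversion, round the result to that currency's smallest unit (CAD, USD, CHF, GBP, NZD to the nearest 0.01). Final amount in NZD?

BRL 2,500,000.00 × 0.2951 = CAD 737,750.00
CAD 737,750.00 × 0.7272 = USD 536,491.80
USD 536,491.80 × 0.9213 = CHF 494,269.90
CHF 494,269.90 ÷ 1.228 = GBP 402,499.92
GBP 402,499.92 ÷ 0.4928 = NZD 816,761.20

NZD 816,761.20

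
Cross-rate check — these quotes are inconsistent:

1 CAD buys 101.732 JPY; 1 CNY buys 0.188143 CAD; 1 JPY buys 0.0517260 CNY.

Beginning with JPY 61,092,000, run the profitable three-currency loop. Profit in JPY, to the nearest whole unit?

Profitable loop is JPY → CAD → CNY → JPY:
JPY 61,092,000 ÷ 101.732 = CAD 600,519.01
CAD 600,519.01 ÷ 0.188143 = CNY 3,191,822.23
CNY 3,191,822.23 ÷ 0.0517260 = JPY 61,706,342
Profit = JPY 61,706,342 − JPY 61,092,000

Profit: JPY 614,342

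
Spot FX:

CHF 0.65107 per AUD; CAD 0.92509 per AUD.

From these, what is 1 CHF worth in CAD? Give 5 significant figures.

CHF/CAD = 1.4209

1 CHF ÷ 0.65107 = 1.53593 AUD
1.53593 AUD × 0.92509 = 1.42088 CAD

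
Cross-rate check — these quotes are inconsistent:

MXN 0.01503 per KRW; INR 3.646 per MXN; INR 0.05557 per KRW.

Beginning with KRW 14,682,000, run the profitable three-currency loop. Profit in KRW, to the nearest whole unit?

Profitable loop is KRW → INR → MXN → KRW:
KRW 14,682,000 × 0.05557 = INR 815,878.74
INR 815,878.74 ÷ 3.646 = MXN 223,773.65
MXN 223,773.65 ÷ 0.01503 = KRW 14,888,467
Profit = KRW 14,888,467 − KRW 14,682,000

Profit: KRW 206,467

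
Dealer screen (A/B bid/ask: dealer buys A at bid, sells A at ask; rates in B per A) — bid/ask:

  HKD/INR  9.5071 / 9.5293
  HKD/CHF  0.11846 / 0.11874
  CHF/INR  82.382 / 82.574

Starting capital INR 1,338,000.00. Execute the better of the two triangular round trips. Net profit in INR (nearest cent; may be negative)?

Net profit: INR 32,247.99

Best loop INR → HKD → CHF → INR:
INR 1,338,000.00 ÷ 9.5293 (buy HKD at ask) = HKD 140,409.05
HKD 140,409.05 × 0.11846 (sell HKD at bid) = CHF 16,632.86
CHF 16,632.86 × 82.382 (sell CHF at bid) = INR 1,370,247.99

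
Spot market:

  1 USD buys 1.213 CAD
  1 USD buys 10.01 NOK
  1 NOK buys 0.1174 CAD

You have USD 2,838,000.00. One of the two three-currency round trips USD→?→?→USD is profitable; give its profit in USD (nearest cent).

Profitable loop is USD → CAD → NOK → USD:
USD 2,838,000.00 × 1.213 = CAD 3,442,494.00
CAD 3,442,494.00 ÷ 0.1174 = NOK 29,322,776.83
NOK 29,322,776.83 ÷ 10.01 = USD 2,929,348.33
Profit = USD 2,929,348.33 − USD 2,838,000.00

Profit: USD 91,348.33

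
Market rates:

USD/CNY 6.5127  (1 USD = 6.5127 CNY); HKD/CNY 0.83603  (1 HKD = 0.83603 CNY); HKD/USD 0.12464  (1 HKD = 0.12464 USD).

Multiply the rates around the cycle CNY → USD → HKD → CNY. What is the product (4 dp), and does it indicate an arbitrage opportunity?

Around CNY → USD → HKD → CNY: 1 ÷ 6.5127 ÷ 0.12464 × 0.83603 = 1.029920
Product > 1; profitable direction is CNY → USD → HKD → CNY.

1.0299 (arbitrage exists)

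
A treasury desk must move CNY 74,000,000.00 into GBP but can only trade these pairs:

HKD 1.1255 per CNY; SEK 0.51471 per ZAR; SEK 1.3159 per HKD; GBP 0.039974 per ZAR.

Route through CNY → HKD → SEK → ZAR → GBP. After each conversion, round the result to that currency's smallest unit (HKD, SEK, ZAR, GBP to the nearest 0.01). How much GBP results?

CNY 74,000,000.00 × 1.1255 = HKD 83,287,000.00
HKD 83,287,000.00 × 1.3159 = SEK 109,597,363.30
SEK 109,597,363.30 ÷ 0.51471 = ZAR 212,930,316.68
ZAR 212,930,316.68 × 0.039974 = GBP 8,511,676.48

GBP 8,511,676.48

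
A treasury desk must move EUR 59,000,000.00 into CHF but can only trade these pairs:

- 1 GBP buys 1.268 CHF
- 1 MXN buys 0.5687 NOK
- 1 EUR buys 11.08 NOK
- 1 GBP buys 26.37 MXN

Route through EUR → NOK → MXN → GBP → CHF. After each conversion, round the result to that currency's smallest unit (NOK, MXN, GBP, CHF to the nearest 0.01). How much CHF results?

CHF 55,273,589.33

EUR 59,000,000.00 × 11.08 = NOK 653,720,000.00
NOK 653,720,000.00 ÷ 0.5687 = MXN 1,149,498,857.04
MXN 1,149,498,857.04 ÷ 26.37 = GBP 43,591,158.78
GBP 43,591,158.78 × 1.268 = CHF 55,273,589.33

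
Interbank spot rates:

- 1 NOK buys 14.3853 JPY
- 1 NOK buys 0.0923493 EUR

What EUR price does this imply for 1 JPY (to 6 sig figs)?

1 JPY ÷ 14.3853 = 0.0695154 NOK
0.0695154 NOK × 0.0923493 = 0.0064197 EUR

JPY/EUR = 0.00641970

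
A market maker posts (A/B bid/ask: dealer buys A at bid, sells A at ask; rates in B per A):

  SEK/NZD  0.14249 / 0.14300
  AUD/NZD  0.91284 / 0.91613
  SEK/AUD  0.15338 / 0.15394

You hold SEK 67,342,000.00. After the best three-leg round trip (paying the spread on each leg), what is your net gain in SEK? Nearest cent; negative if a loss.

Best loop SEK → NZD → AUD → SEK:
SEK 67,342,000.00 × 0.14249 (sell SEK at bid) = NZD 9,595,561.58
NZD 9,595,561.58 ÷ 0.91613 (buy AUD at ask) = AUD 10,474,017.42
AUD 10,474,017.42 ÷ 0.15394 (buy SEK at ask) = SEK 68,039,609.08

Net profit: SEK 697,609.08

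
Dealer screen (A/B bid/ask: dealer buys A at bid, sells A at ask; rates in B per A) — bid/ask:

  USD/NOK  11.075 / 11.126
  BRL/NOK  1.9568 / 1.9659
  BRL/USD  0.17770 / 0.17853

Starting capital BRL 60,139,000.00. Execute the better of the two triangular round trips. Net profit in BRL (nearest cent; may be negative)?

Net profit: BRL 65,082.52

Best loop BRL → USD → NOK → BRL:
BRL 60,139,000.00 × 0.17770 (sell BRL at bid) = USD 10,686,700.30
USD 10,686,700.30 × 11.075 (sell USD at bid) = NOK 118,355,205.82
NOK 118,355,205.82 ÷ 1.9659 (buy BRL at ask) = BRL 60,204,082.52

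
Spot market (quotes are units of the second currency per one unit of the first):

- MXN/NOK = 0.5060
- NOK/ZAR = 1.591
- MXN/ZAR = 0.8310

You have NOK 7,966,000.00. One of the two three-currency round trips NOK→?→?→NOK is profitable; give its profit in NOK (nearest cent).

Profitable loop is NOK → MXN → ZAR → NOK:
NOK 7,966,000.00 ÷ 0.5060 = MXN 15,743,083.00
MXN 15,743,083.00 × 0.8310 = ZAR 13,082,501.98
ZAR 13,082,501.98 ÷ 1.591 = NOK 8,222,817.08
Profit = NOK 8,222,817.08 − NOK 7,966,000.00

Profit: NOK 256,817.08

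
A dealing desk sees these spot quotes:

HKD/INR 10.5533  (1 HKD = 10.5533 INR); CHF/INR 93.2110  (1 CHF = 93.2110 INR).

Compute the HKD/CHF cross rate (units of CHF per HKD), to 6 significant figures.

1 HKD × 10.5533 = 10.5533 INR
10.5533 INR ÷ 93.2110 = 0.113219 CHF

HKD/CHF = 0.113219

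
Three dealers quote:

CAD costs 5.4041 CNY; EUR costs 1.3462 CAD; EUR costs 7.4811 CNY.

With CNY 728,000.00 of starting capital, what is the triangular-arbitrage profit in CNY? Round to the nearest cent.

Profit: CNY 20,624.22

Profitable loop is CNY → CAD → EUR → CNY:
CNY 728,000.00 ÷ 5.4041 = CAD 134,712.53
CAD 134,712.53 ÷ 1.3462 = EUR 100,068.74
EUR 100,068.74 × 7.4811 = CNY 748,624.22
Profit = CNY 748,624.22 − CNY 728,000.00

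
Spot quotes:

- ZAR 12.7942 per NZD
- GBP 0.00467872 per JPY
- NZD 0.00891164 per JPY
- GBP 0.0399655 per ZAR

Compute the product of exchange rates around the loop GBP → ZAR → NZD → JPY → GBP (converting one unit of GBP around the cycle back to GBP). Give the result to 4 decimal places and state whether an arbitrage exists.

Around GBP → ZAR → NZD → JPY → GBP: 1 ÷ 0.0399655 ÷ 12.7942 ÷ 0.00891164 × 0.00467872 = 1.026765
Product > 1; profitable direction is GBP → ZAR → NZD → JPY → GBP.

1.0268 (arbitrage exists)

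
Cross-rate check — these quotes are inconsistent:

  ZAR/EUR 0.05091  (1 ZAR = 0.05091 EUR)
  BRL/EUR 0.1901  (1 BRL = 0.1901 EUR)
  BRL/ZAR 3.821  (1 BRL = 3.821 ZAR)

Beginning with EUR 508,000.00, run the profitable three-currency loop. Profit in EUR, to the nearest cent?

Profit: EUR 11,830.47

Profitable loop is EUR → BRL → ZAR → EUR:
EUR 508,000.00 ÷ 0.1901 = BRL 2,672,277.75
BRL 2,672,277.75 × 3.821 = ZAR 10,210,773.28
ZAR 10,210,773.28 × 0.05091 = EUR 519,830.47
Profit = EUR 519,830.47 − EUR 508,000.00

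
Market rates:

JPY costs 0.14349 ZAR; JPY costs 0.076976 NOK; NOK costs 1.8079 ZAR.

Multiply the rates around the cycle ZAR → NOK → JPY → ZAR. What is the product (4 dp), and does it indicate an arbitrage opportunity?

Around ZAR → NOK → JPY → ZAR: 1 ÷ 1.8079 ÷ 0.076976 × 0.14349 = 1.031079
Product > 1; profitable direction is ZAR → NOK → JPY → ZAR.

1.0311 (arbitrage exists)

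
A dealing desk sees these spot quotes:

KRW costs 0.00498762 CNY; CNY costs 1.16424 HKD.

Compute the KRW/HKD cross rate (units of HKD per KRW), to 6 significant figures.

1 KRW × 0.00498762 = 0.00498762 CNY
0.00498762 CNY × 1.16424 = 0.00580679 HKD

KRW/HKD = 0.00580679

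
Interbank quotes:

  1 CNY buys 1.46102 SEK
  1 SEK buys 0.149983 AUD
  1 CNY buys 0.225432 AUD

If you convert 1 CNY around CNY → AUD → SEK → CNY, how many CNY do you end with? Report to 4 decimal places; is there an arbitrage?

Around CNY → AUD → SEK → CNY: 1 × 0.225432 ÷ 0.149983 ÷ 1.46102 = 1.028768
Product > 1; profitable direction is CNY → AUD → SEK → CNY.

1.0288 (arbitrage exists)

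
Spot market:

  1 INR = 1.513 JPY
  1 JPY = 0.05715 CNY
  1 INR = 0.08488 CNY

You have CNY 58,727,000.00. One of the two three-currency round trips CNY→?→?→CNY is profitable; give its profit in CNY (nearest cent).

Profitable loop is CNY → INR → JPY → CNY:
CNY 58,727,000.00 ÷ 0.08488 = INR 691,882,657.87
INR 691,882,657.87 × 1.513 = JPY 1,046,818,461
JPY 1,046,818,461 × 0.05715 = CNY 59,825,675.07
Profit = CNY 59,825,675.07 − CNY 58,727,000.00

Profit: CNY 1,098,675.07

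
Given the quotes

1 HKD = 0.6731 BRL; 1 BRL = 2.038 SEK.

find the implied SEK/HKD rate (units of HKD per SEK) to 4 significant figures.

1 SEK ÷ 2.038 = 0.490677 BRL
0.490677 BRL ÷ 0.6731 = 0.728981 HKD

SEK/HKD = 0.7290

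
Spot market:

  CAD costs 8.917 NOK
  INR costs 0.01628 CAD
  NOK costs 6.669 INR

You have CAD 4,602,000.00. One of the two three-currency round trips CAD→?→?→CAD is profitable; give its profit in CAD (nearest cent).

Profitable loop is CAD → INR → NOK → CAD:
CAD 4,602,000.00 ÷ 0.01628 = INR 282,678,132.68
INR 282,678,132.68 ÷ 6.669 = NOK 42,386,884.49
NOK 42,386,884.49 ÷ 8.917 = CAD 4,753,491.59
Profit = CAD 4,753,491.59 − CAD 4,602,000.00

Profit: CAD 151,491.59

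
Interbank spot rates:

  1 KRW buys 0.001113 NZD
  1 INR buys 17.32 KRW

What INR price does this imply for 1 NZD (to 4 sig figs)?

NZD/INR = 51.87

1 NZD ÷ 0.001113 = 898.473 KRW
898.473 KRW ÷ 17.32 = 51.8749 INR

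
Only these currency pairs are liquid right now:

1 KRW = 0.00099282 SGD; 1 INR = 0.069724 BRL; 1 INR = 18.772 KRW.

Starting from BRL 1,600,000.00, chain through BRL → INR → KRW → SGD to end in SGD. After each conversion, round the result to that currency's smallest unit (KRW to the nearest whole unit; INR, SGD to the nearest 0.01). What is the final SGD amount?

SGD 427,679.81

BRL 1,600,000.00 ÷ 0.069724 = INR 22,947,622.05
INR 22,947,622.05 × 18.772 = KRW 430,772,761
KRW 430,772,761 × 0.00099282 = SGD 427,679.81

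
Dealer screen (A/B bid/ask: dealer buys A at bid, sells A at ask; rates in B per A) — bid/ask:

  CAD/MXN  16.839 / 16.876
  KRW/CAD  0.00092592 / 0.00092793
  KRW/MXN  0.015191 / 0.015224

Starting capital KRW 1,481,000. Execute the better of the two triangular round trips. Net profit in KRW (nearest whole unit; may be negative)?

Net profit: KRW 35,757

Best loop KRW → CAD → MXN → KRW:
KRW 1,481,000 × 0.00092592 (sell KRW at bid) = CAD 1,371.29
CAD 1,371.29 × 16.839 (sell CAD at bid) = MXN 23,091.11
MXN 23,091.11 ÷ 0.015224 (buy KRW at ask) = KRW 1,516,757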